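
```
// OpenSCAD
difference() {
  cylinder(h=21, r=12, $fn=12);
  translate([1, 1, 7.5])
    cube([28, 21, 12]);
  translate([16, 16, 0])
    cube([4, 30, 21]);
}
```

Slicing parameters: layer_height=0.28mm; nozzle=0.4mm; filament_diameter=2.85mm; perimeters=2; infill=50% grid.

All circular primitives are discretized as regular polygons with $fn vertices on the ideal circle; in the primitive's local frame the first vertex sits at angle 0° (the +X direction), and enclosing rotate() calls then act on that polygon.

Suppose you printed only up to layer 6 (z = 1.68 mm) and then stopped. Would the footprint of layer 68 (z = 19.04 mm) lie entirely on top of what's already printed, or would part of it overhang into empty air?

entirely on top

Compare the two slices. At z = 1.68: the r=12 cylinder contributes a regular 12-gon of circumradius 12 (area = (12/2)·12.000²·sin(360°/12) = 432.00 mm²); the cube at (1, 1) is absent (z outside [7.5, 19.5]); the cube at (16, 16) (footprint 4×30) is included at this height (area 120.00 mm²); After the difference (first − rest): starting from the r=12 cylinder (432.00 mm²), the 4×30 cube at (16, 16) misses the remaining region (no effect) — area = 432.00 mm². At z = 19.04: the cylinder: section is a regular 12-gon, circumradius r=12 (area = (12/2)·12.000²·sin(360°/12) = 432.00 mm²); the cube at (1, 1) is present — its section is the full 28×21 rectangle (area 588.00 mm²); the 4×30 cube at (16, 16) contributes its full rectangle (area 120.00 mm²); Taking the first minus the rest: starting from the r=12 cylinder (432.00 mm²), the 28×21 cube at (1, 1) partially overlaps it — only the 85.27 mm² overlap (of its 588.00 mm²) is removed, clipping the outline; the 4×30 cube at (16, 16) misses the remaining region (no effect) — area = 346.73 mm². Checking containment: the cross-section at z = 19.04 is a subset of the cross-section at z = 1.68.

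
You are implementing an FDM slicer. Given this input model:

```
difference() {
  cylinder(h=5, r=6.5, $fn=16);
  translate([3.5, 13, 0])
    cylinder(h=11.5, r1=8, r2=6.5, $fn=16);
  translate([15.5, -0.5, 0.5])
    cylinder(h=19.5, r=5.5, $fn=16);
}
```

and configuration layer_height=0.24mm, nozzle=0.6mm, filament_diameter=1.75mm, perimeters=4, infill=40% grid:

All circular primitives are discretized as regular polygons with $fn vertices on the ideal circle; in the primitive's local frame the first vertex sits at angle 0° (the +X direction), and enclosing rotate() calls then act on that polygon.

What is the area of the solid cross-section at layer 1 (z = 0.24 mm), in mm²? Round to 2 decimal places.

At z = 0.24 mm: the cylinder: section is a regular 16-gon, circumradius r=6.5 (area = (16/2)·6.500²·sin(360°/16) = 129.35 mm²); the cone at (3.5, 13): at t=0.021 of its height the radius interpolates to r₁+(r₂−r₁)t = 7.969, giving a regular 16-gon of that circumradius (area = (16/2)·7.969²·sin(360°/16) = 194.40 mm²); the cylinder at (15.5, -0.5) does not reach this height (z outside [0.5, 20]); Subtracting the remaining from the first: starting from the r=6.5 cylinder (129.35 mm²), the cone at (3.5, 13) partially overlaps it — only the 2.65 mm² overlap (of its 194.40 mm²) is removed, clipping the outline — area = 126.70 mm². Overall, the cross-section is a single solid region. Net area = 126.70 mm².

126.70 mm²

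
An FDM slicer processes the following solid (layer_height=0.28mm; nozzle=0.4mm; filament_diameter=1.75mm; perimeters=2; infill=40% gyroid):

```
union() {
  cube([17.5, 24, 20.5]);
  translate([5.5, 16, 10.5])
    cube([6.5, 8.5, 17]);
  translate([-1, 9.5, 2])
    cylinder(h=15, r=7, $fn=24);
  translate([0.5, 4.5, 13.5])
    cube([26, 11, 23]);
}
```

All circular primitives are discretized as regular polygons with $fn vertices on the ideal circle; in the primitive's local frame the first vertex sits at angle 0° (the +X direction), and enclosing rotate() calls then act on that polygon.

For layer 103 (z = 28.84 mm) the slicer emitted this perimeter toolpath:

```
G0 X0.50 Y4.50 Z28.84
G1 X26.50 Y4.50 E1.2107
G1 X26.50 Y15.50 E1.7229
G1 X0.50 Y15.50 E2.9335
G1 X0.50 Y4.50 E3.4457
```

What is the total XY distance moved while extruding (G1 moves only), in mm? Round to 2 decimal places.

74.00 mm

Sum the Euclidean lengths of each G1 segment: total = 74.00 mm.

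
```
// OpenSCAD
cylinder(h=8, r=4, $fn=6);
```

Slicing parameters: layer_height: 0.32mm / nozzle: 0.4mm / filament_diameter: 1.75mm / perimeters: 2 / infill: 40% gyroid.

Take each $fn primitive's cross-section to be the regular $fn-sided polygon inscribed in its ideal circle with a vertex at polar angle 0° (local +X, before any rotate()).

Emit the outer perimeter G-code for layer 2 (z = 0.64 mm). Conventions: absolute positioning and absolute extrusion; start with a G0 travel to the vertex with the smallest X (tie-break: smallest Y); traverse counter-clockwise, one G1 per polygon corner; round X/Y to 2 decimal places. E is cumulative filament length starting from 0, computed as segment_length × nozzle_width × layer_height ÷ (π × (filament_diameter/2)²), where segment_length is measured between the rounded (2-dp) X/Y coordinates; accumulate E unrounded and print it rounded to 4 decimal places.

At z = 0.64 mm: the cylinder: section is a regular 6-gon, circumradius r=4. The outline is a single polygon with 6 vertices. Extrusion per mm of travel: 0.4 × 0.32 / (π × 0.875²) = 0.053216. Accumulating E over each segment gives final E = 1.2764.

G0 X-4.00 Y0.00 Z0.64
G1 X-2.00 Y-3.46 E0.2127
G1 X2.00 Y-3.46 E0.4255
G1 X4.00 Y0.00 E0.6382
G1 X2.00 Y3.46 E0.8509
G1 X-2.00 Y3.46 E1.0638
G1 X-4.00 Y0.00 E1.2764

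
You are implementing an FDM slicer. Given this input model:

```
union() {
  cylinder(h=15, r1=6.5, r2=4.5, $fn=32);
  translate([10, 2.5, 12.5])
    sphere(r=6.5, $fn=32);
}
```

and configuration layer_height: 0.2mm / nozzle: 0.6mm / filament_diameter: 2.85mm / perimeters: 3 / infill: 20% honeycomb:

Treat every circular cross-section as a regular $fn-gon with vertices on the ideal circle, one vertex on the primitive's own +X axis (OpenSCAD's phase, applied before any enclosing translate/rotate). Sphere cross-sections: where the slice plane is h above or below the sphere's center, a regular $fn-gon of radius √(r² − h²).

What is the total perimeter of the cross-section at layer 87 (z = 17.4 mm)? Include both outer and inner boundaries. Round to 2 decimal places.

At z = 17.4 mm: the cone is absent (z outside [0, 15]); the r=6.5 sphere at (10, 2.5) slices to a regular 32-gon of circumradius 4.271 (√(r²−h²) with h=4.9 from center) (perimeter = 2·32·4.271·sin(180°/32) = 26.79 mm); Combining (union): only the r=6.5 sphere at (10, 2.5) is present, so the union is just that shape — boundary = 26.79 mm. Overall, the cross-section is a single solid region. Total boundary length (outer) = 26.79 mm.

26.79 mm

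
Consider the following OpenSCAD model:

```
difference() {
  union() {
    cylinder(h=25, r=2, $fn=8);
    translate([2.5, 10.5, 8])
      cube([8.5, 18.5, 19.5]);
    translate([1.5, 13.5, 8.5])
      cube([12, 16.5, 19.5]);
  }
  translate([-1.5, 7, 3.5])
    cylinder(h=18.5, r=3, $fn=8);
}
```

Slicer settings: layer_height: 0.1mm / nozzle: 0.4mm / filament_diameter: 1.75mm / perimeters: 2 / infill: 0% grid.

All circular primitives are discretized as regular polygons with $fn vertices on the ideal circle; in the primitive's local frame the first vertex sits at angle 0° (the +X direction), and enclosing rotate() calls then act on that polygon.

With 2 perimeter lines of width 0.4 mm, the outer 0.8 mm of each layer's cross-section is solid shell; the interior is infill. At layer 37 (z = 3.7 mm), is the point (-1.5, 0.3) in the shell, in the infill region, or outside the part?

shell

At z = 3.7 mm: the r=2 cylinder gives a regular 8-gon of circumradius 2 (constant along its height); the cube at (2.5, 10.5) does not reach this height (z outside [8, 27.5]); the cube at (1.5, 13.5) is absent (z outside [8.5, 28]); Merging all regions: only the r=2 cylinder is present, so the union is just that shape — 1 connected region; the r=3 cylinder at (-1.5, 7) contributes a regular 8-gon of circumradius 3; Taking the first minus the rest: starting from that combined region, the r=3 cylinder at (-1.5, 7) misses the remaining region (no effect) — 1 connected region. Overall, the cross-section is a single solid region. The nearest boundary edge runs (-2.00, 0.00)→(-1.41, 1.41); distance from the point to it = 0.35 mm. The point is inside the cross-section, 0.35 mm from the nearest boundary — within the 0.8 mm shell band (2 × 0.4).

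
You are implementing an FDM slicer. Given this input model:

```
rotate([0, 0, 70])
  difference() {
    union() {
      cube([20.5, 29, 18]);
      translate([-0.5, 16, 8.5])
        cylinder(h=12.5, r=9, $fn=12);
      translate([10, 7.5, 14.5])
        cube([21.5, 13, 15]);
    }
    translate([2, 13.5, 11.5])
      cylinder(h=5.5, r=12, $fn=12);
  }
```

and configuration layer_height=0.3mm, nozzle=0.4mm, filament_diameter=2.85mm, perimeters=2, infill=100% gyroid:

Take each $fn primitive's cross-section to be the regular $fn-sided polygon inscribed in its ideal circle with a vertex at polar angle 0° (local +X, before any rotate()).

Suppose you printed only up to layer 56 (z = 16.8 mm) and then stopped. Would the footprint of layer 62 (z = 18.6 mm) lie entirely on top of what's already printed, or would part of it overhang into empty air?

part overhangs

Compare the two slices. At z = 16.8: the 20.5×29 cube contributes its full rectangle (area 594.50 mm²); the r=9 cylinder at (-0.5, 16) contributes a regular 12-gon of circumradius 9 (area = (12/2)·9.000²·sin(360°/12) = 243.00 mm²); the cube at (10, 7.5) (footprint 21.5×13) is included at this height (area 279.50 mm²); Combining (union): the regions partially overlap — summed areas 1117.00 mm² minus the doubly-counted overlap 249.07 mm² gives 867.93 mm² — area = 867.93 mm²; the cylinder at (2, 13.5): section is a regular 12-gon, circumradius r=12 (area = (12/2)·12.000²·sin(360°/12) = 432.00 mm²); Subtracting the remaining from the first: starting from that combined region (867.93 mm²), the r=12 cylinder at (2, 13.5) partially overlaps it — only the 388.48 mm² overlap (of its 432.00 mm²) is removed, clipping the outline — area = 479.45 mm²; (whole slice rotated 70° about Z — lengths, areas and connectivity unchanged). At z = 18.6: the cube is absent (z outside [0, 18]); the r=9 cylinder at (-0.5, 16) contributes a regular 12-gon of circumradius 9 (area = (12/2)·9.000²·sin(360°/12) = 243.00 mm²); the 21.5×13 cube at (10, 7.5) contributes its full rectangle (area 279.50 mm²); Combining (union): the 2 present regions are separate (no shared area or edge), so areas and boundary lengths simply add and each stays a separate island — area = 522.50 mm²; the cylinder at (2, 13.5) is absent (z outside [11.5, 17]); Subtracting the remaining from the first: none of the subtracted shapes is present at this height, so the result so far is unchanged — area = 522.50 mm²; (rotated 70° about Z; rotation is an isometry so areas/perimeters/island counts are preserved). Checking containment: at z = 18.6 the cross-section extends beyond the z = 16.8 cross-section by about 278.37 mm².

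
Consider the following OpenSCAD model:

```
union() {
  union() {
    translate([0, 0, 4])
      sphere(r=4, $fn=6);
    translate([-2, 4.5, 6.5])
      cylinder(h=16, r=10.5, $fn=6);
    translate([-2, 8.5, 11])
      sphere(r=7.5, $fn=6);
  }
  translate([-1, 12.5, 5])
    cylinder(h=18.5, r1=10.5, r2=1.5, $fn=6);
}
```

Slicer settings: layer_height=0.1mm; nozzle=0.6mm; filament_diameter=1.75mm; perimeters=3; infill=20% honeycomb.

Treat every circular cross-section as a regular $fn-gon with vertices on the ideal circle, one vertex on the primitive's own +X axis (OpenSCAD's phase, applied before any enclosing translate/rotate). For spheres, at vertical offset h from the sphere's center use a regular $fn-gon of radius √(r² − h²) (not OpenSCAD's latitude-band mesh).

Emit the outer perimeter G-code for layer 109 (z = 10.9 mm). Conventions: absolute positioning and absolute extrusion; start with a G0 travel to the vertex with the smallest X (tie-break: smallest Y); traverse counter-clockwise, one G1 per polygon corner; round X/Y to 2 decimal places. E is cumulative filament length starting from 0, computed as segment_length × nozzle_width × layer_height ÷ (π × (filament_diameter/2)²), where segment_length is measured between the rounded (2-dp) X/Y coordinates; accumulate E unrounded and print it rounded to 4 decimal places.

At z = 10.9 mm: the sphere is not intersected at this z (|z−center|=6.900 > r=4); the r=10.5 cylinder at (-2, 4.5) contributes a regular 6-gon of circumradius 10.5; the sphere at (-2, 8.5): section is a regular 6-gon, circumradius = √(r²−h²) = √(7.5²−0.1²) = 7.499; Taking the union: the regions partially overlap (shared area 134.47 mm²), so overlapping operands fuse into one piece — 1 connected region; the cone at (-1, 12.5) contributes a regular 6-gon of circumradius 7.630 (interpolated between r1=10.5 and r2=1.5 at t=0.319); Taking the union: the regions partially overlap (shared area 95.92 mm²), so overlapping operands fuse into one piece — 1 connected region. The outline is a single polygon with 10 vertices. Extrusion per mm of travel: 0.6 × 0.1 / (π × 0.875²) = 0.024945. Accumulating E over each segment gives final E = 1.8172.

G0 X-12.50 Y4.50 Z10.90
G1 X-7.25 Y-4.59 E0.2619
G1 X3.25 Y-4.59 E0.5238
G1 X8.50 Y4.50 E0.7856
G1 X5.26 Y10.12 E0.9475
G1 X6.63 Y12.50 E1.0160
G1 X2.81 Y19.11 E1.2064
G1 X-4.81 Y19.11 E1.3965
G1 X-8.63 Y12.50 E1.5869
G1 X-8.26 Y11.85 E1.6056
G1 X-12.50 Y4.50 E1.8172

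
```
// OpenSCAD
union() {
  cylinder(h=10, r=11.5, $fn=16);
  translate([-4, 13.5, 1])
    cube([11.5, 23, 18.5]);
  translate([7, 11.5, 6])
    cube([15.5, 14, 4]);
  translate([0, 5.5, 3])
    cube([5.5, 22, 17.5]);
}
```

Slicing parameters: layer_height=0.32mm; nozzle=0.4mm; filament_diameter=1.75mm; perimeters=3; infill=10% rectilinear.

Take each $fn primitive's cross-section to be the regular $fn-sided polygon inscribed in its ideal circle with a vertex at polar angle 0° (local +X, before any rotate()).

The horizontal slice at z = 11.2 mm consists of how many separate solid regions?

At z = 11.2 mm: the cylinder does not reach this height (z outside [0, 10]); the cube at (-4, 13.5) (footprint 11.5×23) is included at this height; the cube at (7, 11.5) does not reach this height (z outside [6, 10]); the 5.5×22 cube at (0, 5.5) contributes its full rectangle; Taking the union: the regions partially overlap (shared area 77.00 mm²), so overlapping operands fuse into one piece — 1 connected region. The result has 1 disconnected region.

1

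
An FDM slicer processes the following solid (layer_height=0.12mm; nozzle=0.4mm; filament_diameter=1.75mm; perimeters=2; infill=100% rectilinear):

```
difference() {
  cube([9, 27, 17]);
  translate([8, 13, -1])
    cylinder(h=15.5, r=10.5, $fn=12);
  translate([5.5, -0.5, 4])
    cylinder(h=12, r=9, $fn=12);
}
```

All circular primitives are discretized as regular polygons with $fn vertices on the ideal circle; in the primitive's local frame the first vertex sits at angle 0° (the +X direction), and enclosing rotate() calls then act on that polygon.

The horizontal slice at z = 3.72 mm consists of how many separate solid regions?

2

At z = 3.72 mm: the cube is present — its section is the full 9×27 rectangle; the r=10.5 cylinder at (8, 13) gives a regular 12-gon of circumradius 10.5 (constant along its height); the cylinder at (5.5, -0.5) is absent (z outside [4, 16]); Taking the first minus the rest: starting from the 9×27 cube, the r=10.5 cylinder at (8, 13) partially overlaps it — only the 166.05 mm² overlap (of its 330.75 mm²) is removed, clipping the outline — 2 connected regions. The result has 2 disconnected regions.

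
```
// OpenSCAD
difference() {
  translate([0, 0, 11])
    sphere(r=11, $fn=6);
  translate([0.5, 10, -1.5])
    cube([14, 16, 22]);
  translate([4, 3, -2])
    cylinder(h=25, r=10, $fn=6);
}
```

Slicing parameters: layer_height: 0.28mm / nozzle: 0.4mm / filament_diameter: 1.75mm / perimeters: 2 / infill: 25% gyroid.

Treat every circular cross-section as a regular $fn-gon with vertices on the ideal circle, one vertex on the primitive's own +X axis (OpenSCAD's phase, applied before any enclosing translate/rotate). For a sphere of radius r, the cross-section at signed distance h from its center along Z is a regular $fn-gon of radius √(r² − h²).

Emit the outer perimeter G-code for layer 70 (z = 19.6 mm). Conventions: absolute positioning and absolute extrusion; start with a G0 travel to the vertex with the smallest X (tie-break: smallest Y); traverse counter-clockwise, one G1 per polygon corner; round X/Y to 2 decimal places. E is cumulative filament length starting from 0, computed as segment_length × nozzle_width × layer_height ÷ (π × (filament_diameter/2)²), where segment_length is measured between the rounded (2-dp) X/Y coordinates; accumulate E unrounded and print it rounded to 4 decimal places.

At z = 19.6 mm: the sphere: section is a regular 6-gon, circumradius = √(r²−h²) = √(11²−8.6²) = 6.859; the cube at (0.5, 10) is present — its section is the full 14×16 rectangle; the cylinder at (4, 3): section is a regular 6-gon, circumradius r=10; Taking the first minus the rest: starting from the r=11 sphere, the 14×16 cube at (0.5, 10) misses the remaining region (no effect); the r=10 cylinder at (4, 3) partially overlaps it — only the 102.68 mm² overlap (of its 259.81 mm²) is removed, clipping the outline — 1 connected region. The outline is a single polygon with 6 vertices. Extrusion per mm of travel: 0.4 × 0.28 / (π × 0.875²) = 0.046564. Accumulating E over each segment gives final E = 1.4129.

G0 X-6.86 Y0.00 Z19.60
G1 X-3.43 Y-5.94 E0.3194
G1 X3.43 Y-5.94 E0.6388
G1 X3.59 Y-5.66 E0.6538
G1 X-1.00 Y-5.66 E0.8676
G1 X-5.56 Y2.24 E1.2923
G1 X-6.86 Y0.00 E1.4129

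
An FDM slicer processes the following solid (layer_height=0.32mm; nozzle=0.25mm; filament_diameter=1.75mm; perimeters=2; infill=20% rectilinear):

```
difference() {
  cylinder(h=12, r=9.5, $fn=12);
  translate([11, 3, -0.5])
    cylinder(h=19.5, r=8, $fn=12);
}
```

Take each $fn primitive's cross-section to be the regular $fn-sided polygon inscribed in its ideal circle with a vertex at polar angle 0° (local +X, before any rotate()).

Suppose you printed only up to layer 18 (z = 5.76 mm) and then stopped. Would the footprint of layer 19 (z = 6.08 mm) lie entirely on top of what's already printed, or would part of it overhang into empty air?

entirely on top

Compare the two slices. At z = 5.76: the r=9.5 cylinder contributes a regular 12-gon of circumradius 9.5 (area = (12/2)·9.500²·sin(360°/12) = 270.75 mm²); the cylinder at (11, 3): section is a regular 12-gon, circumradius r=8 (area = (12/2)·8.000²·sin(360°/12) = 192.00 mm²); Subtracting the remaining from the first: starting from the r=9.5 cylinder (270.75 mm²), the r=8 cylinder at (11, 3) partially overlaps it — only the 50.00 mm² overlap (of its 192.00 mm²) is removed, clipping the outline — area = 220.75 mm². At z = 6.08: the cylinder: section is a regular 12-gon, circumradius r=9.5 (area = (12/2)·9.500²·sin(360°/12) = 270.75 mm²); the r=8 cylinder at (11, 3) contributes a regular 12-gon of circumradius 8 (area = (12/2)·8.000²·sin(360°/12) = 192.00 mm²); Subtracting the remaining from the first: starting from the r=9.5 cylinder (270.75 mm²), the r=8 cylinder at (11, 3) partially overlaps it — only the 50.00 mm² overlap (of its 192.00 mm²) is removed, clipping the outline — area = 220.75 mm². Checking containment: the cross-section at z = 6.08 is a subset of the cross-section at z = 5.76.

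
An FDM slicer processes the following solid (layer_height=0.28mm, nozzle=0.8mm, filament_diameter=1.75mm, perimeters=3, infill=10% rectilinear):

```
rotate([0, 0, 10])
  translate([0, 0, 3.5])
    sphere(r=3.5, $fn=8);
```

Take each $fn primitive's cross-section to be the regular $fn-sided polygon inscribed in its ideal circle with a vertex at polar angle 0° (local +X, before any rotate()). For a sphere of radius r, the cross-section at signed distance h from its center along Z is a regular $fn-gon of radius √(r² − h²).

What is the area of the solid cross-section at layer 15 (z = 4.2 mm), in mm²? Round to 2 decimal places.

At z = 4.2 mm: the sphere: section is a regular 8-gon, circumradius = √(r²−h²) = √(3.5²−0.7²) = 3.429 (area = (8/2)·3.429²·sin(360°/8) = 33.26 mm²); (rotated 10° about Z; rotation is an isometry so areas/perimeters/island counts are preserved). Overall, the cross-section is a single solid region. Net area = 33.26 mm².

33.26 mm²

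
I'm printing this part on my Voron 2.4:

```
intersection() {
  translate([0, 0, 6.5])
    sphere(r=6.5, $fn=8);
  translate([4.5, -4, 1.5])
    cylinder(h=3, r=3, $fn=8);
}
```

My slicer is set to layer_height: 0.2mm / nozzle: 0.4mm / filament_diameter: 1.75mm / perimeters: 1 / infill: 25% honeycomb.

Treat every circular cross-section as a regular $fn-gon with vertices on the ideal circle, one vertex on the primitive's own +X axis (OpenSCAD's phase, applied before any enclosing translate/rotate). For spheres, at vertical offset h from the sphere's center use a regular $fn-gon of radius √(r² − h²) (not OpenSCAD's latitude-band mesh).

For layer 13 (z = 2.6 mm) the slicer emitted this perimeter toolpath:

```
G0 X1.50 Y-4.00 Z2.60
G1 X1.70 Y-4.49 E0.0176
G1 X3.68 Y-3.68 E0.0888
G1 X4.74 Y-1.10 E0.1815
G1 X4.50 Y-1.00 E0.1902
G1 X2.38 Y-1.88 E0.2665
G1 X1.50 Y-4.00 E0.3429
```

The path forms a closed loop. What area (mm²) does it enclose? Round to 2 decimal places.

5.58 mm²

Apply the shoelace formula to the sequence of (X, Y) vertices; enclosed area = 5.58 mm².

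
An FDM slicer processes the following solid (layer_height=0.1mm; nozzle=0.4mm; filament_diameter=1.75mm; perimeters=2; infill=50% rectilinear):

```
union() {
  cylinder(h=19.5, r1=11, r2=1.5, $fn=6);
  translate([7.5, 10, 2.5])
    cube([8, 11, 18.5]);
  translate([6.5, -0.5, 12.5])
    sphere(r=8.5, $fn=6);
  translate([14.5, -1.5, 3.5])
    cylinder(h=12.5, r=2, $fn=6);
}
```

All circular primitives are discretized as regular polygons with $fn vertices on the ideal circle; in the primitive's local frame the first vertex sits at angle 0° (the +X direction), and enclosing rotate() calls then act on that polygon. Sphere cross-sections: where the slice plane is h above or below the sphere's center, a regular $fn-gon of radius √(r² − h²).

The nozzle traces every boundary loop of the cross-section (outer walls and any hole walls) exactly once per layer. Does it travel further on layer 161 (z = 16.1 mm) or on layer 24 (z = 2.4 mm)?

layer 161 (z = 16.1 mm)

Layer 161 (z = 16.1): the cone (r1=11→r2=1.5) has section circumradius 3.156 here — a regular 6-gon (perimeter = 2·6·3.156·sin(180°/6) = 18.94 mm); the 8×11 cube at (7.5, 10) contributes its full rectangle (perimeter 38.00 mm); the sphere at (6.5, -0.5): section is a regular 6-gon, circumradius = √(r²−h²) = √(8.5²−3.6²) = 7.700 (perimeter = 2·6·7.700·sin(180°/6) = 46.20 mm); the cylinder at (14.5, -1.5) is not intersected at this z (z outside [3.5, 16]); Combining (union): the regions partially overlap (shared area 15.04 mm²), so the edge portions inside another operand are dropped and the merged outline is re-measured after clipping — boundary = 88.11 mm. So its perimeter = 88.11 mm. Layer 24 (z = 2.4): the cone contributes a regular 6-gon of circumradius 9.831 (interpolated between r1=11 and r2=1.5 at t=0.123) (perimeter = 2·6·9.831·sin(180°/6) = 58.98 mm); the cube at (7.5, 10) is not intersected at this z (z outside [2.5, 21]); the sphere at (6.5, -0.5) does not reach this height (|z−center|=10.100 > r=8.5); the cylinder at (14.5, -1.5) does not reach this height (z outside [3.5, 16]); Taking the union: only the cone is present, so the union is just that shape — boundary = 58.98 mm. So its perimeter = 58.98 mm. Layer 161 is larger (88.11 vs 58.98 mm).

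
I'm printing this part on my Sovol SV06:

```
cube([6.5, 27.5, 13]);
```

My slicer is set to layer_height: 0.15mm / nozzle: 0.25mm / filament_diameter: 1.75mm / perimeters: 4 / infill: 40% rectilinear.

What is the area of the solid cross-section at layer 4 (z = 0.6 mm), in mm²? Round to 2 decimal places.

At z = 0.6 mm: the cube (footprint 6.5×27.5) is included at this height (area 178.75 mm²). Overall, the cross-section is a single solid region. Net area = 178.75 mm².

178.75 mm²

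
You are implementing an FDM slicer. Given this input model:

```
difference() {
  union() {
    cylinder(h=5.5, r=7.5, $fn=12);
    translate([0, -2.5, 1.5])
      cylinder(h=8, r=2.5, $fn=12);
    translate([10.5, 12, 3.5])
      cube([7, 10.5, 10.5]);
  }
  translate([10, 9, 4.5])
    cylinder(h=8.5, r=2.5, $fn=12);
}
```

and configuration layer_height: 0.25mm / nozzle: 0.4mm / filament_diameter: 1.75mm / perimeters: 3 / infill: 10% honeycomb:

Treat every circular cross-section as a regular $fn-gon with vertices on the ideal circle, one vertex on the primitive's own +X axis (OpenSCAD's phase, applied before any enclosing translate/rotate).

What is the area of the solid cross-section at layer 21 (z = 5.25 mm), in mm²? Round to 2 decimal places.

242.25 mm²

At z = 5.25 mm: the r=7.5 cylinder gives a regular 12-gon of circumradius 7.5 (constant along its height) (area = (12/2)·7.500²·sin(360°/12) = 168.75 mm²); the r=2.5 cylinder at (0, -2.5) gives a regular 12-gon of circumradius 2.5 (constant along its height) (area = (12/2)·2.500²·sin(360°/12) = 18.75 mm²); the 7×10.5 cube at (10.5, 12) contributes its full rectangle (area 73.50 mm²); Combining (union): the regions partially overlap — summed areas 261.00 mm² minus the doubly-counted overlap 18.75 mm² gives 242.25 mm² — area = 242.25 mm²; the r=2.5 cylinder at (10, 9) contributes a regular 12-gon of circumradius 2.5 (area = (12/2)·2.500²·sin(360°/12) = 18.75 mm²); Subtracting the remaining from the first: starting from that combined region (242.25 mm²), the r=2.5 cylinder at (10, 9) misses the remaining region (no effect) — area = 242.25 mm². Overall, the cross-section has 2 separate islands. Net area = 242.25 mm².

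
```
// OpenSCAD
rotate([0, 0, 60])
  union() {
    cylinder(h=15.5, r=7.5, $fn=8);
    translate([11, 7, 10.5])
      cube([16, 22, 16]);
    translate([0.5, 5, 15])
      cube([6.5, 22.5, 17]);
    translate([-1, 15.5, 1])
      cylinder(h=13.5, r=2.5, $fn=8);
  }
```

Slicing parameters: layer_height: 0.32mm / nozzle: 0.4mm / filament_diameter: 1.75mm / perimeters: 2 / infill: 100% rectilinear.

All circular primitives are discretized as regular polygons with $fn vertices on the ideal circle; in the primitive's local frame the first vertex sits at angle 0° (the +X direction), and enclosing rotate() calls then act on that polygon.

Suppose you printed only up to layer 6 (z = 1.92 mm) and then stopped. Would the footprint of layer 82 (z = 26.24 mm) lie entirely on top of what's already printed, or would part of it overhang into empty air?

Compare the two slices. At z = 1.92: the r=7.5 cylinder gives a regular 8-gon of circumradius 7.5 (constant along its height) (area = (8/2)·7.500²·sin(360°/8) = 159.10 mm²); the cube at (11, 7) is not intersected at this z (z outside [10.5, 26.5]); the cube at (0.5, 5) is not intersected at this z (z outside [15, 32]); the r=2.5 cylinder at (-1, 15.5) gives a regular 8-gon of circumradius 2.5 (constant along its height) (area = (8/2)·2.500²·sin(360°/8) = 17.68 mm²); Combining (union): the 2 present regions are separate (no shared area or edge), so areas and boundary lengths simply add and each stays a separate island — area = 176.78 mm²; (whole slice rotated 60° about Z — lengths, areas and connectivity unchanged). At z = 26.24: the cylinder does not reach this height (z outside [0, 15.5]); the cube at (11, 7) is present — its section is the full 16×22 rectangle (area 352.00 mm²); the 6.5×22.5 cube at (0.5, 5) contributes its full rectangle (area 146.25 mm²); the cylinder at (-1, 15.5) is absent (z outside [1, 14.5]); Merging all regions: the 2 present regions are separate (no shared area or edge), so areas and boundary lengths simply add and each stays a separate island — area = 498.25 mm²; (rotated 60° about Z; rotation is an isometry so areas/perimeters/island counts are preserved). Checking containment: at z = 26.24 the cross-section extends beyond the z = 1.92 cross-section by about 489.72 mm².

part overhangs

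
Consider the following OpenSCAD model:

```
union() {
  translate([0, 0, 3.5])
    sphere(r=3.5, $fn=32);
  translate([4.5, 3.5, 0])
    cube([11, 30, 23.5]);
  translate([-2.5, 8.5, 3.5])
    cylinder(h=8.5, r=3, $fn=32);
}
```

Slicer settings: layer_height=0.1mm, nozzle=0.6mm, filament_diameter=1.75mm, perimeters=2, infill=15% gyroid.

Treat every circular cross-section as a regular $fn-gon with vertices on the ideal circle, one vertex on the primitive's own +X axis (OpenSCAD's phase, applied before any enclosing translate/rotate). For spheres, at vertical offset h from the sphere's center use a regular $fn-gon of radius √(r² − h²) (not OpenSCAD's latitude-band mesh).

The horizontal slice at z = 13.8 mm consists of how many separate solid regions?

1

At z = 13.8 mm: the sphere is absent (|z−center|=10.300 > r=3.5); the 11×30 cube at (4.5, 3.5) contributes its full rectangle; the cylinder at (-2.5, 8.5) does not reach this height (z outside [3.5, 12]); Merging all regions: only the 11×30 cube at (4.5, 3.5) is present, so the union is just that shape — 1 connected region. The result has 1 disconnected region.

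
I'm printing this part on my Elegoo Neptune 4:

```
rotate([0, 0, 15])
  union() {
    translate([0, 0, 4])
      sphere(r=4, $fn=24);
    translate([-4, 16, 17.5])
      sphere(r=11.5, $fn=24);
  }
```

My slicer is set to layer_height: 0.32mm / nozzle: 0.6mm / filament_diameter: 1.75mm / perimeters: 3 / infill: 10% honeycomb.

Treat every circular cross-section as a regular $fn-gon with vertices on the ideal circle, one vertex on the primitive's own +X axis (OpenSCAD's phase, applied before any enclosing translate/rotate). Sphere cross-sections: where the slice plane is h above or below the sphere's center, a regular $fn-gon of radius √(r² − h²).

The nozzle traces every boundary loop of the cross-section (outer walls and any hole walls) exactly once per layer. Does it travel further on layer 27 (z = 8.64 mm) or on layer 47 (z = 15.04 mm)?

layer 47 (z = 15.04 mm)

Layer 27 (z = 8.64): the sphere does not reach this height (|z−center|=4.640 > r=4); the r=11.5 sphere at (-4, 16) contributes a regular 24-gon of circumradius √(11.5²−8.86²) = 7.331 (perimeter = 2·24·7.331·sin(180°/24) = 45.93 mm); Merging all regions: only the r=11.5 sphere at (-4, 16) is present, so the union is just that shape — boundary = 45.93 mm; (rotated 15° about Z; rotation is an isometry so areas/perimeters/island counts are preserved). So its perimeter = 45.93 mm. Layer 47 (z = 15.04): the sphere does not reach this height (|z−center|=11.040 > r=4); the r=11.5 sphere at (-4, 16) contributes a regular 24-gon of circumradius √(11.5²−2.46²) = 11.234 (perimeter = 2·24·11.234·sin(180°/24) = 70.38 mm); Merging all regions: only the r=11.5 sphere at (-4, 16) is present, so the union is just that shape — boundary = 70.38 mm; (whole slice rotated 15° about Z — lengths, areas and connectivity unchanged). So its perimeter = 70.38 mm. Layer 47 is larger (70.38 vs 45.93 mm).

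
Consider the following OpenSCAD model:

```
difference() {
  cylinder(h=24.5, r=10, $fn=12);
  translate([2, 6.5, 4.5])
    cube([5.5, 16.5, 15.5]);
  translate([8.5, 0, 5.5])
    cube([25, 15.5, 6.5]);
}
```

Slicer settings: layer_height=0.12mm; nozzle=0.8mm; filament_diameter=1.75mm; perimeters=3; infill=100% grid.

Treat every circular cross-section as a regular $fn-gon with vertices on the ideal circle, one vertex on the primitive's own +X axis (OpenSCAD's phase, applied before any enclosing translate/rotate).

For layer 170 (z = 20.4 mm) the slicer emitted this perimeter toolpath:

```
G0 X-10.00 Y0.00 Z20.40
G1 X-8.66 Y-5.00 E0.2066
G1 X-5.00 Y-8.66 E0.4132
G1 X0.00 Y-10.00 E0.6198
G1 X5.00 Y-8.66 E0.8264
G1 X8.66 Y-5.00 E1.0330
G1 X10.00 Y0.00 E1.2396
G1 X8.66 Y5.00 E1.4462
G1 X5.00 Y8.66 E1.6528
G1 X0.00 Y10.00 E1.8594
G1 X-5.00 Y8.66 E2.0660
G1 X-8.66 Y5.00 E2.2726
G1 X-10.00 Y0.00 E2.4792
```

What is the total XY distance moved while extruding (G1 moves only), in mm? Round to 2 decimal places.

Sum the Euclidean lengths of each G1 segment: total = 62.12 mm.

62.12 mm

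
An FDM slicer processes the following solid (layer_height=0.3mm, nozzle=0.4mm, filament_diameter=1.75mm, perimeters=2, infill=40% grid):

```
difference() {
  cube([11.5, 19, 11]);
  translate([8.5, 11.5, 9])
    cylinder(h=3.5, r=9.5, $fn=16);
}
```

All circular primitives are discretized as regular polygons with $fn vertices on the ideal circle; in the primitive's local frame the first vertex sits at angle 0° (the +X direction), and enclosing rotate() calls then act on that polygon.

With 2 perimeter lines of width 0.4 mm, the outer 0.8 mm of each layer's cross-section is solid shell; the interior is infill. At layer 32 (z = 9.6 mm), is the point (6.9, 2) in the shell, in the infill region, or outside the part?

shell

At z = 9.6 mm: the cube (footprint 11.5×19) is included at this height; the cylinder at (8.5, 11.5): section is a regular 16-gon, circumradius r=9.5; Taking the first minus the rest: starting from the 11.5×19 cube, the r=9.5 cylinder at (8.5, 11.5) partially overlaps it — only the 176.32 mm² overlap (of its 276.30 mm²) is removed, clipping the outline — 2 connected regions. Overall, the cross-section has 2 separate islands. The nearest boundary edge runs (4.86, 2.72)→(8.50, 2.00); distance from the point to it = 0.31 mm. (Shell/infill is judged within the island containing the point — the largest one.) The point is inside the cross-section, 0.31 mm from the nearest boundary — within the 0.8 mm shell band (2 × 0.4).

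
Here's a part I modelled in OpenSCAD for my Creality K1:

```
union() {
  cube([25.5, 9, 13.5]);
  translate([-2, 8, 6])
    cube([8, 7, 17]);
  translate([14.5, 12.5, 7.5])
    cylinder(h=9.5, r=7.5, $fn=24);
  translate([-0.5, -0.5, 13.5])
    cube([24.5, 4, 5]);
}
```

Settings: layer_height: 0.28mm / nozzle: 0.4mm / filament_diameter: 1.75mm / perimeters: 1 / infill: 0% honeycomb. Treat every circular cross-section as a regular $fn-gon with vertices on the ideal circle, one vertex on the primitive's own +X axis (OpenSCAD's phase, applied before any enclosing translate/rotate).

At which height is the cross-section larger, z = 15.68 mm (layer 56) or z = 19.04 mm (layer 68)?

Layer 56 (z = 15.68): the cube is absent (z outside [0, 13.5]); the cube at (-2, 8) (footprint 8×7) is included at this height (area 56.00 mm²); the r=7.5 cylinder at (14.5, 12.5) contributes a regular 24-gon of circumradius 7.5 (area = (24/2)·7.500²·sin(360°/24) = 174.70 mm²); the 24.5×4 cube at (-0.5, -0.5) contributes its full rectangle (area 98.00 mm²); Combining (union): the 3 present regions are separate (no shared area or edge), so areas and boundary lengths simply add and each stays a separate island — area = 328.70 mm². So its area = 328.70 mm². Layer 68 (z = 19.04): the cube is absent (z outside [0, 13.5]); the 8×7 cube at (-2, 8) contributes its full rectangle (area 56.00 mm²); the cylinder at (14.5, 12.5) is not intersected at this z (z outside [7.5, 17]); the cube at (-0.5, -0.5) does not reach this height (z outside [13.5, 18.5]); Combining (union): only the 8×7 cube at (-2, 8) is present, so the union is just that shape — area = 56.00 mm². So its area = 56.00 mm². Layer 56 is larger (328.70 vs 56.00 mm²).

layer 56 (z = 15.68 mm)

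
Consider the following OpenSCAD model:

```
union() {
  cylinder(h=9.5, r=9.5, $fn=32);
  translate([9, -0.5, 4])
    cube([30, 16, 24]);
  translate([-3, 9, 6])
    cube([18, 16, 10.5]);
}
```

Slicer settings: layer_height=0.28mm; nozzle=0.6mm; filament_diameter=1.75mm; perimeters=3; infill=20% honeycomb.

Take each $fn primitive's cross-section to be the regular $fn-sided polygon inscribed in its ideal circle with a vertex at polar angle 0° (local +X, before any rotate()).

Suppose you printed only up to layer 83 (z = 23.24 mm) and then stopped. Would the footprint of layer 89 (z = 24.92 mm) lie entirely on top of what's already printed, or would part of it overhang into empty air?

Compare the two slices. At z = 23.24: the cylinder is not intersected at this z (z outside [0, 9.5]); the 30×16 cube at (9, -0.5) contributes its full rectangle (area 480.00 mm²); the cube at (-3, 9) is absent (z outside [6, 16.5]); Merging all regions: only the 30×16 cube at (9, -0.5) is present, so the union is just that shape — area = 480.00 mm². At z = 24.92: the cylinder is absent (z outside [0, 9.5]); the cube at (9, -0.5) (footprint 30×16) is included at this height (area 480.00 mm²); the cube at (-3, 9) is absent (z outside [6, 16.5]); Taking the union: only the 30×16 cube at (9, -0.5) is present, so the union is just that shape — area = 480.00 mm². Checking containment: the cross-section at z = 24.92 is a subset of the cross-section at z = 23.24.

entirely on top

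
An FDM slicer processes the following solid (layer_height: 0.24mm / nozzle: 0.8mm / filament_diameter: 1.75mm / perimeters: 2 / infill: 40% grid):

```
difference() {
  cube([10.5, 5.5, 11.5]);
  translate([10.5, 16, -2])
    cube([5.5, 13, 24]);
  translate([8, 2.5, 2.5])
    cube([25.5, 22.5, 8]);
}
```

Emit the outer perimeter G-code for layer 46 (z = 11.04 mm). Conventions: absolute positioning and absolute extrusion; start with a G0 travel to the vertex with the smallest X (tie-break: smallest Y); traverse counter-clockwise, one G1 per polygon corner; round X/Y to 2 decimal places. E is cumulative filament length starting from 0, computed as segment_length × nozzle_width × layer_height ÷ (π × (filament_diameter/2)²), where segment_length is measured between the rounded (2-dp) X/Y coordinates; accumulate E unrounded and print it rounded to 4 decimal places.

G0 X0.00 Y0.00 Z11.04
G1 X10.50 Y0.00 E0.8382
G1 X10.50 Y5.50 E1.2772
G1 X0.00 Y5.50 E2.1153
G1 X0.00 Y0.00 E2.5544

At z = 11.04 mm: the cube (footprint 10.5×5.5) is included at this height; the 5.5×13 cube at (10.5, 16) contributes its full rectangle; the cube at (8, 2.5) is absent (z outside [2.5, 10.5]); After the difference (first − rest): starting from the 10.5×5.5 cube, the 5.5×13 cube at (10.5, 16) misses the remaining region (no effect) — 1 connected region. The outline is a single polygon with 4 vertices. Extrusion per mm of travel: 0.8 × 0.24 / (π × 0.875²) = 0.079824. Accumulating E over each segment gives final E = 2.5544.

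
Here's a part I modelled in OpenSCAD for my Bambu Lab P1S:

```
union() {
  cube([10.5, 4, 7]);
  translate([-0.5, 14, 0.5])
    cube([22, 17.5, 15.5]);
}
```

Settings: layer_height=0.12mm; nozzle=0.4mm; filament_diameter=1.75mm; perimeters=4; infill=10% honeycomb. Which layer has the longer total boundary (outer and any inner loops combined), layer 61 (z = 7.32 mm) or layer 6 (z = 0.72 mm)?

Layer 61 (z = 7.32): the cube does not reach this height (z outside [0, 7]); the cube at (-0.5, 14) is present — its section is the full 22×17.5 rectangle (perimeter 79.00 mm); Combining (union): only the 22×17.5 cube at (-0.5, 14) is present, so the union is just that shape — boundary = 79.00 mm. So its perimeter = 79.00 mm. Layer 6 (z = 0.72): the cube (footprint 10.5×4) is included at this height (perimeter 29.00 mm); the cube at (-0.5, 14) (footprint 22×17.5) is included at this height (perimeter 79.00 mm); Taking the union: the 2 present regions are separate (no shared area or edge), so areas and boundary lengths simply add and each stays a separate island — boundary = 108.00 mm. So its perimeter = 108.00 mm. Layer 6 is larger (108.00 vs 79.00 mm).

layer 6 (z = 0.72 mm)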